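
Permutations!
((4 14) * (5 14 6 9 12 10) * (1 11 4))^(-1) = (1 14 5 10 12 9 6 4 11)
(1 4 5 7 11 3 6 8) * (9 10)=(1 4 5 7 11 3 6 8)(9 10)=[0, 4, 2, 6, 5, 7, 8, 11, 1, 10, 9, 3]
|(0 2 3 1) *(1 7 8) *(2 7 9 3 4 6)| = 12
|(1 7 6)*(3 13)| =6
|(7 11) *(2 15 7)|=4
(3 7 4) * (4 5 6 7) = [0, 1, 2, 4, 3, 6, 7, 5] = (3 4)(5 6 7)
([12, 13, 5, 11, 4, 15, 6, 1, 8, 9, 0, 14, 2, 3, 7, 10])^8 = (0 2 15)(1 3 14)(5 10 12)(7 13 11)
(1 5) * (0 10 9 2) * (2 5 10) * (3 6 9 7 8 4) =[2, 10, 0, 6, 3, 1, 9, 8, 4, 5, 7] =(0 2)(1 10 7 8 4 3 6 9 5)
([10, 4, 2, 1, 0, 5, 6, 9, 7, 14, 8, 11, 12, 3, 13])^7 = [3, 14, 2, 9, 13, 5, 6, 0, 4, 10, 1, 11, 12, 7, 8]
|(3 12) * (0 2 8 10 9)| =|(0 2 8 10 9)(3 12)| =10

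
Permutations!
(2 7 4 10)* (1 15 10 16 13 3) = [0, 15, 7, 1, 16, 5, 6, 4, 8, 9, 2, 11, 12, 3, 14, 10, 13] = (1 15 10 2 7 4 16 13 3)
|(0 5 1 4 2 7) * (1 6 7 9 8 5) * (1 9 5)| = |(0 9 8 1 4 2 5 6 7)| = 9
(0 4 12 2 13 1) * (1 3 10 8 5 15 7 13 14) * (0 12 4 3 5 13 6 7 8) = [3, 12, 14, 10, 4, 15, 7, 6, 13, 9, 0, 11, 2, 5, 1, 8] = (0 3 10)(1 12 2 14)(5 15 8 13)(6 7)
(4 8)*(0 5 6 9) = (0 5 6 9)(4 8) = [5, 1, 2, 3, 8, 6, 9, 7, 4, 0]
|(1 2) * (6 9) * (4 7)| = 2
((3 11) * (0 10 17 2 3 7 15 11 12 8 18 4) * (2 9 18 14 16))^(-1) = (0 4 18 9 17 10)(2 16 14 8 12 3)(7 11 15)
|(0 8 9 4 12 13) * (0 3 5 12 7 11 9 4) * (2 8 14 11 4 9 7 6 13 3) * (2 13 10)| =30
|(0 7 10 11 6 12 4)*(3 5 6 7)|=6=|(0 3 5 6 12 4)(7 10 11)|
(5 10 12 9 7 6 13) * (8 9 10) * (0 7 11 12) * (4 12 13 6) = (0 7 4 12 10)(5 8 9 11 13) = [7, 1, 2, 3, 12, 8, 6, 4, 9, 11, 0, 13, 10, 5]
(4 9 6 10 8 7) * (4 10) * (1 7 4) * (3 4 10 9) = (1 7 9 6)(3 4)(8 10) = [0, 7, 2, 4, 3, 5, 1, 9, 10, 6, 8]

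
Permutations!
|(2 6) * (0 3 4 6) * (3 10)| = |(0 10 3 4 6 2)| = 6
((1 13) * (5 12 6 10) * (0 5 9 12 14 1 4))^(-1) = (0 4 13 1 14 5)(6 12 9 10)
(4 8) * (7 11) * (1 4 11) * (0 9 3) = (0 9 3)(1 4 8 11 7) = [9, 4, 2, 0, 8, 5, 6, 1, 11, 3, 10, 7]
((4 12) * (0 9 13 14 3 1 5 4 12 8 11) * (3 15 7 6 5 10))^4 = (0 15 4 9 7 8 13 6 11 14 5)(1 10 3)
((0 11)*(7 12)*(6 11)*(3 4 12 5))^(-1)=(0 11 6)(3 5 7 12 4)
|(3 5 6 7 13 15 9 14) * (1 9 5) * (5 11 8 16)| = 8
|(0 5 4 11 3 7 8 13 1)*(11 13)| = 20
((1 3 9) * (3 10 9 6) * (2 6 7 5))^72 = ((1 10 9)(2 6 3 7 5))^72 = (10)(2 3 5 6 7)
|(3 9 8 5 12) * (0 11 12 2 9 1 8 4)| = 10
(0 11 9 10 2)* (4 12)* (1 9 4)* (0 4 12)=(0 11 12 1 9 10 2 4)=[11, 9, 4, 3, 0, 5, 6, 7, 8, 10, 2, 12, 1]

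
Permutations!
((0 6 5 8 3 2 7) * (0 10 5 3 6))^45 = ((2 7 10 5 8 6 3))^45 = (2 5 3 10 6 7 8)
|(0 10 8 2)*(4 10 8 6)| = 3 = |(0 8 2)(4 10 6)|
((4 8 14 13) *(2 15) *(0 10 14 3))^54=(15)(0 8 13 10 3 4 14)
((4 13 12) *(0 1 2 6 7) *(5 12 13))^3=(13)(0 6 1 7 2)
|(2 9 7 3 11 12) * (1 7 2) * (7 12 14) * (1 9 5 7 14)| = |(14)(1 12 9 2 5 7 3 11)| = 8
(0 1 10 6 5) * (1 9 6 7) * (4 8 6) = (0 9 4 8 6 5)(1 10 7) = [9, 10, 2, 3, 8, 0, 5, 1, 6, 4, 7]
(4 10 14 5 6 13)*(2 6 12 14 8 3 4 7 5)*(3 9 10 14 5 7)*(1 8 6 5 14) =(1 8 9 10 6 13 3 4)(2 5 12 14) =[0, 8, 5, 4, 1, 12, 13, 7, 9, 10, 6, 11, 14, 3, 2]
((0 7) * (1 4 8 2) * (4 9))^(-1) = ((0 7)(1 9 4 8 2))^(-1) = (0 7)(1 2 8 4 9)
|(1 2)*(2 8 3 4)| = |(1 8 3 4 2)| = 5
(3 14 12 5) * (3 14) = (5 14 12) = [0, 1, 2, 3, 4, 14, 6, 7, 8, 9, 10, 11, 5, 13, 12]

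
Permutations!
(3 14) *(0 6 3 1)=[6, 0, 2, 14, 4, 5, 3, 7, 8, 9, 10, 11, 12, 13, 1]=(0 6 3 14 1)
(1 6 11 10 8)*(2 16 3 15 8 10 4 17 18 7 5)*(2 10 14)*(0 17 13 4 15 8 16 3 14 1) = (0 17 18 7 5 10 1 6 11 15 16 14 2 3 8)(4 13) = [17, 6, 3, 8, 13, 10, 11, 5, 0, 9, 1, 15, 12, 4, 2, 16, 14, 18, 7]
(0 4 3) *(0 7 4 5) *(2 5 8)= (0 8 2 5)(3 7 4)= [8, 1, 5, 7, 3, 0, 6, 4, 2]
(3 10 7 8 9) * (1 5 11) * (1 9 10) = (1 5 11 9 3)(7 8 10) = [0, 5, 2, 1, 4, 11, 6, 8, 10, 3, 7, 9]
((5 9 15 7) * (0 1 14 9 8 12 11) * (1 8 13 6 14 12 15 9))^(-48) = (0 14 7 11 6 15 12 13 8 1 5)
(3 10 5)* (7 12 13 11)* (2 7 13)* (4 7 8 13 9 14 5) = (2 8 13 11 9 14 5 3 10 4 7 12) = [0, 1, 8, 10, 7, 3, 6, 12, 13, 14, 4, 9, 2, 11, 5]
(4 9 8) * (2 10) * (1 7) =(1 7)(2 10)(4 9 8) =[0, 7, 10, 3, 9, 5, 6, 1, 4, 8, 2]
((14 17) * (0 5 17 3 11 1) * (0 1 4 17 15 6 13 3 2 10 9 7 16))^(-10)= (0 3 2)(4 9 15)(5 11 10)(6 17 7)(13 14 16)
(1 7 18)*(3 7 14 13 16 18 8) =(1 14 13 16 18)(3 7 8) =[0, 14, 2, 7, 4, 5, 6, 8, 3, 9, 10, 11, 12, 16, 13, 15, 18, 17, 1]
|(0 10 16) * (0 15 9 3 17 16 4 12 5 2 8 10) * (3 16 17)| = 6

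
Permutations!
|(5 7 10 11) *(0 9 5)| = 6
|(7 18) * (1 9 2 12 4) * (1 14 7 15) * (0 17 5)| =9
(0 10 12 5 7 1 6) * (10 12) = (0 12 5 7 1 6) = [12, 6, 2, 3, 4, 7, 0, 1, 8, 9, 10, 11, 5]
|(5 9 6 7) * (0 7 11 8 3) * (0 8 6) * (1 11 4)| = |(0 7 5 9)(1 11 6 4)(3 8)| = 4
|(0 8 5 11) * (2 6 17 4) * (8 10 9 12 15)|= |(0 10 9 12 15 8 5 11)(2 6 17 4)|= 8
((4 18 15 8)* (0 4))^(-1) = ((0 4 18 15 8))^(-1) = (0 8 15 18 4)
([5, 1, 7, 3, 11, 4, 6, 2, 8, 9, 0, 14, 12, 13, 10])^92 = (0 4 14)(5 11 10)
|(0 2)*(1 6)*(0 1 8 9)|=6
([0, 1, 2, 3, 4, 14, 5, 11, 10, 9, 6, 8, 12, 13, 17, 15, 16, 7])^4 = (5 11)(6 7)(8 14)(10 17)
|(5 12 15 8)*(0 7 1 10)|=4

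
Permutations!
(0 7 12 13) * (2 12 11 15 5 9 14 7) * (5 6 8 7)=[2, 1, 12, 3, 4, 9, 8, 11, 7, 14, 10, 15, 13, 0, 5, 6]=(0 2 12 13)(5 9 14)(6 8 7 11 15)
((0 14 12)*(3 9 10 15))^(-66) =((0 14 12)(3 9 10 15))^(-66) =(3 10)(9 15)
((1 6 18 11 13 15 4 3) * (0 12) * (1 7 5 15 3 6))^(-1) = ((0 12)(3 7 5 15 4 6 18 11 13))^(-1) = (0 12)(3 13 11 18 6 4 15 5 7)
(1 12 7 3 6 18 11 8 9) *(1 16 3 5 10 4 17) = [0, 12, 2, 6, 17, 10, 18, 5, 9, 16, 4, 8, 7, 13, 14, 15, 3, 1, 11] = (1 12 7 5 10 4 17)(3 6 18 11 8 9 16)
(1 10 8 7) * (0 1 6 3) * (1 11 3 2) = (0 11 3)(1 10 8 7 6 2) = [11, 10, 1, 0, 4, 5, 2, 6, 7, 9, 8, 3]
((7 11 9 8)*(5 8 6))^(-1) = ((5 8 7 11 9 6))^(-1) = (5 6 9 11 7 8)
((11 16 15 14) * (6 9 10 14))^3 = (6 14 15 10 16 9 11)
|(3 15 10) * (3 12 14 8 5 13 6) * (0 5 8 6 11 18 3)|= |(0 5 13 11 18 3 15 10 12 14 6)|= 11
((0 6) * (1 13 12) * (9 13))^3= ((0 6)(1 9 13 12))^3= (0 6)(1 12 13 9)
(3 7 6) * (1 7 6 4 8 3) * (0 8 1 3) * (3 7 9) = [8, 9, 2, 6, 1, 5, 7, 4, 0, 3] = (0 8)(1 9 3 6 7 4)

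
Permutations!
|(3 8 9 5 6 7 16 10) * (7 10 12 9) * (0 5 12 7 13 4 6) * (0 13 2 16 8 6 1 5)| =12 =|(1 5 13 4)(2 16 7 8)(3 6 10)(9 12)|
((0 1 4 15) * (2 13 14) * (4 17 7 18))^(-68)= (0 17 18 15 1 7 4)(2 13 14)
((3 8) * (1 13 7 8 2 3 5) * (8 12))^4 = (1 8 7)(5 12 13)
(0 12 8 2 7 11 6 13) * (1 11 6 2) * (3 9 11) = (0 12 8 1 3 9 11 2 7 6 13) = [12, 3, 7, 9, 4, 5, 13, 6, 1, 11, 10, 2, 8, 0]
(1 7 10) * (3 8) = [0, 7, 2, 8, 4, 5, 6, 10, 3, 9, 1] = (1 7 10)(3 8)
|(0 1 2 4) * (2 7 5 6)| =7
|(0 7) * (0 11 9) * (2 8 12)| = |(0 7 11 9)(2 8 12)| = 12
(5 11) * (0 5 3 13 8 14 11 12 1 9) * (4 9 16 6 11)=[5, 16, 2, 13, 9, 12, 11, 7, 14, 0, 10, 3, 1, 8, 4, 15, 6]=(0 5 12 1 16 6 11 3 13 8 14 4 9)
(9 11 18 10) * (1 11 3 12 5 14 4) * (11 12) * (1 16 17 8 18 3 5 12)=(3 11)(4 16 17 8 18 10 9 5 14)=[0, 1, 2, 11, 16, 14, 6, 7, 18, 5, 9, 3, 12, 13, 4, 15, 17, 8, 10]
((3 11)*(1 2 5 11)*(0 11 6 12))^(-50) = (0 6 2 3)(1 11 12 5)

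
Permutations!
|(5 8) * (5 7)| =3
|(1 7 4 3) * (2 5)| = 4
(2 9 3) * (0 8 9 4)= (0 8 9 3 2 4)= [8, 1, 4, 2, 0, 5, 6, 7, 9, 3]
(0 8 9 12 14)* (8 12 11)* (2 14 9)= [12, 1, 14, 3, 4, 5, 6, 7, 2, 11, 10, 8, 9, 13, 0]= (0 12 9 11 8 2 14)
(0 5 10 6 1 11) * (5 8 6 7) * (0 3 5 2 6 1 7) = [8, 11, 6, 5, 4, 10, 7, 2, 1, 9, 0, 3] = (0 8 1 11 3 5 10)(2 6 7)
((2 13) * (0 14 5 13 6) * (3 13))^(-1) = (0 6 2 13 3 5 14)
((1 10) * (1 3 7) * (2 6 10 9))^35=((1 9 2 6 10 3 7))^35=(10)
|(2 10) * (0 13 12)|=|(0 13 12)(2 10)|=6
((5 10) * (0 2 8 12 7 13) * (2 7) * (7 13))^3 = (0 13)(5 10)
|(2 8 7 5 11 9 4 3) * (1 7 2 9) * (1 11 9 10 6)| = 8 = |(11)(1 7 5 9 4 3 10 6)(2 8)|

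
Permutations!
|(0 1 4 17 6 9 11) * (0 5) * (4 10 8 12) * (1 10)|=|(0 10 8 12 4 17 6 9 11 5)|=10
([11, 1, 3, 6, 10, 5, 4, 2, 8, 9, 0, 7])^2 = [7, 1, 6, 4, 0, 5, 10, 3, 8, 9, 11, 2]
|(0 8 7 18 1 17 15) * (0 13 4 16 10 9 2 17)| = 40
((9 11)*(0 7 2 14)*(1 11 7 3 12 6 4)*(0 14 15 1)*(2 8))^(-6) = (0 4 6 12 3)(1 11 9 7 8 2 15)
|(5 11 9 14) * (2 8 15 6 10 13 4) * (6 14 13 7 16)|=36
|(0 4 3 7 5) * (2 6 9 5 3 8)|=14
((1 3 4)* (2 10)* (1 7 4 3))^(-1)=(2 10)(4 7)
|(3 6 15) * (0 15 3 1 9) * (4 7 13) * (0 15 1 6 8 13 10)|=11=|(0 1 9 15 6 3 8 13 4 7 10)|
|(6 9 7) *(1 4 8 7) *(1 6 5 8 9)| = 12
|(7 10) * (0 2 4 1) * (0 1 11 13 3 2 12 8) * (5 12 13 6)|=|(0 13 3 2 4 11 6 5 12 8)(7 10)|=10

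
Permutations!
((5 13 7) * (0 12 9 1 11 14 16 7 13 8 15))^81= ((0 12 9 1 11 14 16 7 5 8 15))^81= (0 11 5 12 14 8 9 16 15 1 7)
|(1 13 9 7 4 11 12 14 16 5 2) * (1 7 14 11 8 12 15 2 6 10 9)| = 42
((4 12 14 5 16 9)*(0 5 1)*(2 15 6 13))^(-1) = (0 1 14 12 4 9 16 5)(2 13 6 15)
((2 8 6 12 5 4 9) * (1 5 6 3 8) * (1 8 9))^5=(1 4 5)(2 8 3 9)(6 12)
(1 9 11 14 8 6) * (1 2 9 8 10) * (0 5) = (0 5)(1 8 6 2 9 11 14 10) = [5, 8, 9, 3, 4, 0, 2, 7, 6, 11, 1, 14, 12, 13, 10]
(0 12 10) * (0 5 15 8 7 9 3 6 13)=[12, 1, 2, 6, 4, 15, 13, 9, 7, 3, 5, 11, 10, 0, 14, 8]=(0 12 10 5 15 8 7 9 3 6 13)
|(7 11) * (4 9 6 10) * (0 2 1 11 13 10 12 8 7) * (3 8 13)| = 12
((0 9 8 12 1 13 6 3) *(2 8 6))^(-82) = ((0 9 6 3)(1 13 2 8 12))^(-82) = (0 6)(1 8 13 12 2)(3 9)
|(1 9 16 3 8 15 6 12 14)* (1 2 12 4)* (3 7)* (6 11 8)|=21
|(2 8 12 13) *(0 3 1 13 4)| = 8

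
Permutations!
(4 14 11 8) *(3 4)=(3 4 14 11 8)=[0, 1, 2, 4, 14, 5, 6, 7, 3, 9, 10, 8, 12, 13, 11]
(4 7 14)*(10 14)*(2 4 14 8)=(14)(2 4 7 10 8)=[0, 1, 4, 3, 7, 5, 6, 10, 2, 9, 8, 11, 12, 13, 14]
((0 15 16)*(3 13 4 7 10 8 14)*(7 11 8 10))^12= ((0 15 16)(3 13 4 11 8 14))^12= (16)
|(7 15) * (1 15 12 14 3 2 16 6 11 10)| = 11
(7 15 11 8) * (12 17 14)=(7 15 11 8)(12 17 14)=[0, 1, 2, 3, 4, 5, 6, 15, 7, 9, 10, 8, 17, 13, 12, 11, 16, 14]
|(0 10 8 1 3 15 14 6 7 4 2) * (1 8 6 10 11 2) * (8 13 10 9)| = 33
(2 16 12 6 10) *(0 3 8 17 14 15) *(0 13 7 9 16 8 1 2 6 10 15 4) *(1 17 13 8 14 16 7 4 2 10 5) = [3, 10, 14, 17, 0, 1, 15, 9, 13, 7, 6, 11, 5, 4, 2, 8, 12, 16] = (0 3 17 16 12 5 1 10 6 15 8 13 4)(2 14)(7 9)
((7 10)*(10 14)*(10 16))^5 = ((7 14 16 10))^5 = (7 14 16 10)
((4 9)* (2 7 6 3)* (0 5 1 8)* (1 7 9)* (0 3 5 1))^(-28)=((0 1 8 3 2 9 4)(5 7 6))^(-28)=(9)(5 6 7)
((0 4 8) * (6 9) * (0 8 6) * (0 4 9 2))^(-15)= (9)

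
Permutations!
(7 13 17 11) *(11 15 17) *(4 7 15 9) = [0, 1, 2, 3, 7, 5, 6, 13, 8, 4, 10, 15, 12, 11, 14, 17, 16, 9] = (4 7 13 11 15 17 9)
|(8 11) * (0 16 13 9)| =4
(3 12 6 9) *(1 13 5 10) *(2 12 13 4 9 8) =[0, 4, 12, 13, 9, 10, 8, 7, 2, 3, 1, 11, 6, 5] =(1 4 9 3 13 5 10)(2 12 6 8)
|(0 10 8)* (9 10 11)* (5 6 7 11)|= |(0 5 6 7 11 9 10 8)|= 8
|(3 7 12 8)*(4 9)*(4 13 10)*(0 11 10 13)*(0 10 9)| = 20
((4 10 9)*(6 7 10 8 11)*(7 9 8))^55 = (4 9 6 11 8 10 7)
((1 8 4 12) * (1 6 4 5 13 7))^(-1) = (1 7 13 5 8)(4 6 12)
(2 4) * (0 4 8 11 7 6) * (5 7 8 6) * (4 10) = (0 10 4 2 6)(5 7)(8 11) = [10, 1, 6, 3, 2, 7, 0, 5, 11, 9, 4, 8]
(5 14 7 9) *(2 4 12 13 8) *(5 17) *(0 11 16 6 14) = (0 11 16 6 14 7 9 17 5)(2 4 12 13 8) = [11, 1, 4, 3, 12, 0, 14, 9, 2, 17, 10, 16, 13, 8, 7, 15, 6, 5]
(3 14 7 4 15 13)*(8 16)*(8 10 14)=(3 8 16 10 14 7 4 15 13)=[0, 1, 2, 8, 15, 5, 6, 4, 16, 9, 14, 11, 12, 3, 7, 13, 10]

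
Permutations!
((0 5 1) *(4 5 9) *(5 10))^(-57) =(0 10)(1 4)(5 9)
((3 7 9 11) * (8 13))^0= ((3 7 9 11)(8 13))^0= (13)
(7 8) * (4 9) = (4 9)(7 8) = [0, 1, 2, 3, 9, 5, 6, 8, 7, 4]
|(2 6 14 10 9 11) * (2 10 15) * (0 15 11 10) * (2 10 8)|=|(0 15 10 9 8 2 6 14 11)|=9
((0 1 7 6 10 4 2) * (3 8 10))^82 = (0 1 7 6 3 8 10 4 2)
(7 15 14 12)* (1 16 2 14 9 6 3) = [0, 16, 14, 1, 4, 5, 3, 15, 8, 6, 10, 11, 7, 13, 12, 9, 2] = (1 16 2 14 12 7 15 9 6 3)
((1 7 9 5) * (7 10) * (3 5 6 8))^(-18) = (1 3 6 7)(5 8 9 10)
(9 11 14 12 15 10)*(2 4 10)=(2 4 10 9 11 14 12 15)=[0, 1, 4, 3, 10, 5, 6, 7, 8, 11, 9, 14, 15, 13, 12, 2]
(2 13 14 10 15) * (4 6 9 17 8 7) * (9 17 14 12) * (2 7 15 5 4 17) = [0, 1, 13, 3, 6, 4, 2, 17, 15, 14, 5, 11, 9, 12, 10, 7, 16, 8] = (2 13 12 9 14 10 5 4 6)(7 17 8 15)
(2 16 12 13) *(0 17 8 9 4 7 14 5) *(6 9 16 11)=(0 17 8 16 12 13 2 11 6 9 4 7 14 5)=[17, 1, 11, 3, 7, 0, 9, 14, 16, 4, 10, 6, 13, 2, 5, 15, 12, 8]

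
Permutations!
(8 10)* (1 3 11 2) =(1 3 11 2)(8 10) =[0, 3, 1, 11, 4, 5, 6, 7, 10, 9, 8, 2]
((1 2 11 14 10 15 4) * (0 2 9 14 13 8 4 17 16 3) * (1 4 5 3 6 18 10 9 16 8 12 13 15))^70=(18)(0 5 17 11)(2 3 8 15)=((0 2 11 15 17 8 5 3)(1 16 6 18 10)(9 14)(12 13))^70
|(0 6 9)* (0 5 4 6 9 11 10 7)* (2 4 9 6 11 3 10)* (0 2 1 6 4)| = 18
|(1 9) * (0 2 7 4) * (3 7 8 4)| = |(0 2 8 4)(1 9)(3 7)| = 4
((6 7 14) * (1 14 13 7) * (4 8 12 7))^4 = ((1 14 6)(4 8 12 7 13))^4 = (1 14 6)(4 13 7 12 8)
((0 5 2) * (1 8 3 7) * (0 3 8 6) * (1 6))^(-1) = (8)(0 6 7 3 2 5)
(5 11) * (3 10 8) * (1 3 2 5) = (1 3 10 8 2 5 11) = [0, 3, 5, 10, 4, 11, 6, 7, 2, 9, 8, 1]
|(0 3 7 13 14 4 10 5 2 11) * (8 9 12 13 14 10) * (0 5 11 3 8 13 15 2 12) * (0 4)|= |(0 8 9 4 13 10 11 5 12 15 2 3 7 14)|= 14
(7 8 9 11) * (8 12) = [0, 1, 2, 3, 4, 5, 6, 12, 9, 11, 10, 7, 8] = (7 12 8 9 11)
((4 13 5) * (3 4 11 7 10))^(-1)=(3 10 7 11 5 13 4)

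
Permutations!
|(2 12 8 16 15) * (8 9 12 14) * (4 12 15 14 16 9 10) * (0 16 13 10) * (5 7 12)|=13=|(0 16 14 8 9 15 2 13 10 4 5 7 12)|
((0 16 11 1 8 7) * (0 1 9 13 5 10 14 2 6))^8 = (0 2 10 13 11)(1 7 8)(5 9 16 6 14)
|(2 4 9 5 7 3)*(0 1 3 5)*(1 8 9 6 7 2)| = |(0 8 9)(1 3)(2 4 6 7 5)| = 30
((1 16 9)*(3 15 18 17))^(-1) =(1 9 16)(3 17 18 15)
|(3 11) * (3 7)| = 3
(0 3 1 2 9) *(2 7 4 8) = (0 3 1 7 4 8 2 9) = [3, 7, 9, 1, 8, 5, 6, 4, 2, 0]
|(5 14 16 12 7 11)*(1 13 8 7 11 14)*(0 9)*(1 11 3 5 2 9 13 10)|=|(0 13 8 7 14 16 12 3 5 11 2 9)(1 10)|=12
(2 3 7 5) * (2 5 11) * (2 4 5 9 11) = (2 3 7)(4 5 9 11) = [0, 1, 3, 7, 5, 9, 6, 2, 8, 11, 10, 4]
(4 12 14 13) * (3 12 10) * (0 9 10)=[9, 1, 2, 12, 0, 5, 6, 7, 8, 10, 3, 11, 14, 4, 13]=(0 9 10 3 12 14 13 4)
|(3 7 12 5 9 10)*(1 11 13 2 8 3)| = |(1 11 13 2 8 3 7 12 5 9 10)| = 11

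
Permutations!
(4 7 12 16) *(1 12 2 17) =(1 12 16 4 7 2 17) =[0, 12, 17, 3, 7, 5, 6, 2, 8, 9, 10, 11, 16, 13, 14, 15, 4, 1]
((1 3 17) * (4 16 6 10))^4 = ((1 3 17)(4 16 6 10))^4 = (1 3 17)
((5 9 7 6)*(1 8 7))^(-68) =(1 5 7)(6 8 9)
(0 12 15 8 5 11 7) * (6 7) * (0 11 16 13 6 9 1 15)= (0 12)(1 15 8 5 16 13 6 7 11 9)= [12, 15, 2, 3, 4, 16, 7, 11, 5, 1, 10, 9, 0, 6, 14, 8, 13]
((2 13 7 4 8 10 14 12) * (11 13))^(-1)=(2 12 14 10 8 4 7 13 11)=((2 11 13 7 4 8 10 14 12))^(-1)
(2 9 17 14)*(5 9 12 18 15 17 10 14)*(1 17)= (1 17 5 9 10 14 2 12 18 15)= [0, 17, 12, 3, 4, 9, 6, 7, 8, 10, 14, 11, 18, 13, 2, 1, 16, 5, 15]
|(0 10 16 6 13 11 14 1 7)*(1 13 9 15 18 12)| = 30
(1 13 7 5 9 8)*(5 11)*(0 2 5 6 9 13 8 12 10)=(0 2 5 13 7 11 6 9 12 10)(1 8)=[2, 8, 5, 3, 4, 13, 9, 11, 1, 12, 0, 6, 10, 7]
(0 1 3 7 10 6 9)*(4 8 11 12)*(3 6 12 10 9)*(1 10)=[10, 6, 2, 7, 8, 5, 3, 9, 11, 0, 12, 1, 4]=(0 10 12 4 8 11 1 6 3 7 9)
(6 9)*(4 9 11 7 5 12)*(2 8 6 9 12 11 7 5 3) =(2 8 6 7 3)(4 12)(5 11) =[0, 1, 8, 2, 12, 11, 7, 3, 6, 9, 10, 5, 4]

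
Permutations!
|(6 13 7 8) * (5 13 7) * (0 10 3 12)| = 12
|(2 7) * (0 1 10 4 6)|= 10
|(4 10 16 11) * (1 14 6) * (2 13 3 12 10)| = 24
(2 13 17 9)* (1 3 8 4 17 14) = [0, 3, 13, 8, 17, 5, 6, 7, 4, 2, 10, 11, 12, 14, 1, 15, 16, 9] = (1 3 8 4 17 9 2 13 14)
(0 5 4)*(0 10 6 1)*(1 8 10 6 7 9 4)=(0 5 1)(4 6 8 10 7 9)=[5, 0, 2, 3, 6, 1, 8, 9, 10, 4, 7]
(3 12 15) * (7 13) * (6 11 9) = (3 12 15)(6 11 9)(7 13) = [0, 1, 2, 12, 4, 5, 11, 13, 8, 6, 10, 9, 15, 7, 14, 3]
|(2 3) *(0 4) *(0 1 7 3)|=6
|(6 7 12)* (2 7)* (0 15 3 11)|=|(0 15 3 11)(2 7 12 6)|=4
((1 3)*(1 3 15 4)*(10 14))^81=(15)(10 14)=((1 15 4)(10 14))^81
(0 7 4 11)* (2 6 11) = [7, 1, 6, 3, 2, 5, 11, 4, 8, 9, 10, 0] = (0 7 4 2 6 11)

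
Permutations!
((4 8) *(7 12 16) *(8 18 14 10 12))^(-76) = ((4 18 14 10 12 16 7 8))^(-76) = (4 12)(7 14)(8 10)(16 18)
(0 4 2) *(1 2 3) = (0 4 3 1 2) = [4, 2, 0, 1, 3]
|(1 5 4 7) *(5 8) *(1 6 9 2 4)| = 15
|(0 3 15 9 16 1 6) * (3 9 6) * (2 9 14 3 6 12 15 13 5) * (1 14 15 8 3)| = |(0 15 12 8 3 13 5 2 9 16 14 1 6)| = 13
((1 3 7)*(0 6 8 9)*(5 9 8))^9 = (0 6 5 9) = ((0 6 5 9)(1 3 7))^9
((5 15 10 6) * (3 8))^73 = ((3 8)(5 15 10 6))^73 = (3 8)(5 15 10 6)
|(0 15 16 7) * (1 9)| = 4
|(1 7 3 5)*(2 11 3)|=6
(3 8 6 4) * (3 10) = [0, 1, 2, 8, 10, 5, 4, 7, 6, 9, 3] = (3 8 6 4 10)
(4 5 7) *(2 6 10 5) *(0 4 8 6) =(0 4 2)(5 7 8 6 10) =[4, 1, 0, 3, 2, 7, 10, 8, 6, 9, 5]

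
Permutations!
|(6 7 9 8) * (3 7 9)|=6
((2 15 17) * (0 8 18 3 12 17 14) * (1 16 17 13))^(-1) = (0 14 15 2 17 16 1 13 12 3 18 8)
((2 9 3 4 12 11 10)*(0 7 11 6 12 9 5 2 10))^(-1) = ((0 7 11)(2 5)(3 4 9)(6 12))^(-1) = (0 11 7)(2 5)(3 9 4)(6 12)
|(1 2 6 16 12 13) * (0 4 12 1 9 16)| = 9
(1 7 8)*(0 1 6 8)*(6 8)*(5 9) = (0 1 7)(5 9) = [1, 7, 2, 3, 4, 9, 6, 0, 8, 5]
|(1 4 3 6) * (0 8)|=|(0 8)(1 4 3 6)|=4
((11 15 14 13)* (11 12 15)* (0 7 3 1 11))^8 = ((0 7 3 1 11)(12 15 14 13))^8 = (15)(0 1 7 11 3)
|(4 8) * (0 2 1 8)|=|(0 2 1 8 4)|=5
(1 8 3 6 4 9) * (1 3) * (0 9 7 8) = (0 9 3 6 4 7 8 1) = [9, 0, 2, 6, 7, 5, 4, 8, 1, 3]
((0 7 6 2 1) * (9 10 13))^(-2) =(0 2 7 1 6)(9 10 13)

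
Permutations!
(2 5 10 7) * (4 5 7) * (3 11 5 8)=(2 7)(3 11 5 10 4 8)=[0, 1, 7, 11, 8, 10, 6, 2, 3, 9, 4, 5]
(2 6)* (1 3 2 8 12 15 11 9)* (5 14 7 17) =(1 3 2 6 8 12 15 11 9)(5 14 7 17) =[0, 3, 6, 2, 4, 14, 8, 17, 12, 1, 10, 9, 15, 13, 7, 11, 16, 5]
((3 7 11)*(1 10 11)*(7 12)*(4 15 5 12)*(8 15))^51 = ((1 10 11 3 4 8 15 5 12 7))^51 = (1 10 11 3 4 8 15 5 12 7)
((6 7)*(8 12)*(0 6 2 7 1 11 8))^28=((0 6 1 11 8 12)(2 7))^28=(0 8 1)(6 12 11)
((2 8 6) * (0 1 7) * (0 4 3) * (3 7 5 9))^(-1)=((0 1 5 9 3)(2 8 6)(4 7))^(-1)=(0 3 9 5 1)(2 6 8)(4 7)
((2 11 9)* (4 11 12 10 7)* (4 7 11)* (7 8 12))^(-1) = (2 9 11 10 12 8 7)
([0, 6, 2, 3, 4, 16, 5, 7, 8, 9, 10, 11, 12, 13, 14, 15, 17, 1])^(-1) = (1 17 16 5 6)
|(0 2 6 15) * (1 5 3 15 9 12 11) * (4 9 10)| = |(0 2 6 10 4 9 12 11 1 5 3 15)| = 12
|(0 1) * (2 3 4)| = 6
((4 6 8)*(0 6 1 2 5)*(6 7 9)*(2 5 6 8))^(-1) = (0 5 1 4 8 9 7)(2 6)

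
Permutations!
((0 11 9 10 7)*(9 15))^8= (0 15 10)(7 11 9)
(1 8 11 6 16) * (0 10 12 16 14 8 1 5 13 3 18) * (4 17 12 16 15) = [10, 1, 2, 18, 17, 13, 14, 7, 11, 9, 16, 6, 15, 3, 8, 4, 5, 12, 0] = (0 10 16 5 13 3 18)(4 17 12 15)(6 14 8 11)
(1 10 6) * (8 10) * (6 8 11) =(1 11 6)(8 10) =[0, 11, 2, 3, 4, 5, 1, 7, 10, 9, 8, 6]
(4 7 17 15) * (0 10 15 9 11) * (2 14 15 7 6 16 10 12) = (0 12 2 14 15 4 6 16 10 7 17 9 11) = [12, 1, 14, 3, 6, 5, 16, 17, 8, 11, 7, 0, 2, 13, 15, 4, 10, 9]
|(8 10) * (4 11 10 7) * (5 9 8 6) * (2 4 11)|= |(2 4)(5 9 8 7 11 10 6)|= 14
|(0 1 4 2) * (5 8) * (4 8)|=6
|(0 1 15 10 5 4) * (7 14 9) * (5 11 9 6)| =11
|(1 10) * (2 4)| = |(1 10)(2 4)| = 2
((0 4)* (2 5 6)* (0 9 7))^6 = (0 9)(4 7)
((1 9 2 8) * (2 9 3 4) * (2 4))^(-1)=(9)(1 8 2 3)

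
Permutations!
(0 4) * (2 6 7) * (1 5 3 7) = (0 4)(1 5 3 7 2 6) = [4, 5, 6, 7, 0, 3, 1, 2]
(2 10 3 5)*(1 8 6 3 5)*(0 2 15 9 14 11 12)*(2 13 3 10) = (0 13 3 1 8 6 10 5 15 9 14 11 12) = [13, 8, 2, 1, 4, 15, 10, 7, 6, 14, 5, 12, 0, 3, 11, 9]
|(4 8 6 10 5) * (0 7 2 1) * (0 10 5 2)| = 12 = |(0 7)(1 10 2)(4 8 6 5)|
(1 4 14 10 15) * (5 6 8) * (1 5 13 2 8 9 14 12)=[0, 4, 8, 3, 12, 6, 9, 7, 13, 14, 15, 11, 1, 2, 10, 5]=(1 4 12)(2 8 13)(5 6 9 14 10 15)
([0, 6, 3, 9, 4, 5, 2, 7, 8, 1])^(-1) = [0, 9, 6, 2, 4, 5, 1, 7, 8, 3]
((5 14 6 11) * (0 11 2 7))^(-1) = (0 7 2 6 14 5 11)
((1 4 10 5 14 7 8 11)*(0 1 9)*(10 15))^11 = ((0 1 4 15 10 5 14 7 8 11 9))^11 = (15)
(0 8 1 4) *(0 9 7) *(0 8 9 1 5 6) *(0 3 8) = (0 9 7)(1 4)(3 8 5 6) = [9, 4, 2, 8, 1, 6, 3, 0, 5, 7]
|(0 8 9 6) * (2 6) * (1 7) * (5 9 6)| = |(0 8 6)(1 7)(2 5 9)| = 6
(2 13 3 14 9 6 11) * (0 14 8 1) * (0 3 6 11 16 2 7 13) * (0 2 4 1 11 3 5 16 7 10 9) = [14, 5, 2, 8, 1, 16, 7, 13, 11, 3, 9, 10, 12, 6, 0, 15, 4] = (0 14)(1 5 16 4)(3 8 11 10 9)(6 7 13)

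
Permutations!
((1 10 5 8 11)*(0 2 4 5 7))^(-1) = (0 7 10 1 11 8 5 4 2)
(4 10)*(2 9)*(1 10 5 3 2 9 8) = (1 10 4 5 3 2 8) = [0, 10, 8, 2, 5, 3, 6, 7, 1, 9, 4]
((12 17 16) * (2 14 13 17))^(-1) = (2 12 16 17 13 14)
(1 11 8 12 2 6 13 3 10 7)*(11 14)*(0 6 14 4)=[6, 4, 14, 10, 0, 5, 13, 1, 12, 9, 7, 8, 2, 3, 11]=(0 6 13 3 10 7 1 4)(2 14 11 8 12)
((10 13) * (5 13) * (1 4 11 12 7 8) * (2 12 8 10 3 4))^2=(1 12 10 13 4 8 2 7 5 3 11)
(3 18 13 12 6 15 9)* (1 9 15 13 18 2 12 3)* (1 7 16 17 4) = (18)(1 9 7 16 17 4)(2 12 6 13 3) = [0, 9, 12, 2, 1, 5, 13, 16, 8, 7, 10, 11, 6, 3, 14, 15, 17, 4, 18]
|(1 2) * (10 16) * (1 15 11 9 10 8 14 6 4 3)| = |(1 2 15 11 9 10 16 8 14 6 4 3)| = 12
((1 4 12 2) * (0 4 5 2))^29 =(0 12 4)(1 2 5)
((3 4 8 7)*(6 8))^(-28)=((3 4 6 8 7))^(-28)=(3 6 7 4 8)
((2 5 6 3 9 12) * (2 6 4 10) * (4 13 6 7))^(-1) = ((2 5 13 6 3 9 12 7 4 10))^(-1) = (2 10 4 7 12 9 3 6 13 5)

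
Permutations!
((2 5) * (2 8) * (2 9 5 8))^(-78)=(2 9)(5 8)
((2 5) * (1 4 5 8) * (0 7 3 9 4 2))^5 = ((0 7 3 9 4 5)(1 2 8))^5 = (0 5 4 9 3 7)(1 8 2)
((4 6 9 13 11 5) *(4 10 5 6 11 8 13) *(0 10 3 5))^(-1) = ((0 10)(3 5)(4 11 6 9)(8 13))^(-1) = (0 10)(3 5)(4 9 6 11)(8 13)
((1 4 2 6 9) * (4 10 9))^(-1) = ((1 10 9)(2 6 4))^(-1) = (1 9 10)(2 4 6)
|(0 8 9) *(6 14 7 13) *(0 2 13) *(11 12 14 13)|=|(0 8 9 2 11 12 14 7)(6 13)|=8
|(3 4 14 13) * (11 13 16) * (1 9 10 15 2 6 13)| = 12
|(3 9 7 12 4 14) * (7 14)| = |(3 9 14)(4 7 12)| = 3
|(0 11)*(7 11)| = |(0 7 11)| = 3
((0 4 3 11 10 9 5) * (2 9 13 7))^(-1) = (0 5 9 2 7 13 10 11 3 4)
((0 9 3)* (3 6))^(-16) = (9)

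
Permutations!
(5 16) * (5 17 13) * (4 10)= (4 10)(5 16 17 13)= [0, 1, 2, 3, 10, 16, 6, 7, 8, 9, 4, 11, 12, 5, 14, 15, 17, 13]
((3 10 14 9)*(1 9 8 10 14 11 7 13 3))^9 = ((1 9)(3 14 8 10 11 7 13))^9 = (1 9)(3 8 11 13 14 10 7)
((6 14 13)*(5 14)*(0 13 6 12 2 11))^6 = (14)(0 13 12 2 11)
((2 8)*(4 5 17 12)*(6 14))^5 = (2 8)(4 5 17 12)(6 14)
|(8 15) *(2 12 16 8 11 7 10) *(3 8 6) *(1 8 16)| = |(1 8 15 11 7 10 2 12)(3 16 6)| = 24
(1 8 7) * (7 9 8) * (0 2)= (0 2)(1 7)(8 9)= [2, 7, 0, 3, 4, 5, 6, 1, 9, 8]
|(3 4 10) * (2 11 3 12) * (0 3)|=|(0 3 4 10 12 2 11)|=7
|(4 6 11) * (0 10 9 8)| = |(0 10 9 8)(4 6 11)| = 12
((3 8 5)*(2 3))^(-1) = (2 5 8 3)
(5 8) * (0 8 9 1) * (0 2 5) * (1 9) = (9)(0 8)(1 2 5) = [8, 2, 5, 3, 4, 1, 6, 7, 0, 9]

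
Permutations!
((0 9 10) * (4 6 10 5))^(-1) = ((0 9 5 4 6 10))^(-1) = (0 10 6 4 5 9)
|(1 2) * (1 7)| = 3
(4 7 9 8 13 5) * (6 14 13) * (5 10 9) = [0, 1, 2, 3, 7, 4, 14, 5, 6, 8, 9, 11, 12, 10, 13] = (4 7 5)(6 14 13 10 9 8)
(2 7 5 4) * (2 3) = [0, 1, 7, 2, 3, 4, 6, 5] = (2 7 5 4 3)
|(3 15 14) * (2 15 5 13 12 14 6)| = |(2 15 6)(3 5 13 12 14)| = 15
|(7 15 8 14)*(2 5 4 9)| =4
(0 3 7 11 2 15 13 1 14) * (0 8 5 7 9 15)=(0 3 9 15 13 1 14 8 5 7 11 2)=[3, 14, 0, 9, 4, 7, 6, 11, 5, 15, 10, 2, 12, 1, 8, 13]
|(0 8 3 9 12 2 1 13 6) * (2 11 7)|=11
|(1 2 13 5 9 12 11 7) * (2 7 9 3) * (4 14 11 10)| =|(1 7)(2 13 5 3)(4 14 11 9 12 10)| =12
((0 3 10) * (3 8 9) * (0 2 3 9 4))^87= (10)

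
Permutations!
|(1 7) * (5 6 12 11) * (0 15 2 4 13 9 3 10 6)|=12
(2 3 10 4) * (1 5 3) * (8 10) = [0, 5, 1, 8, 2, 3, 6, 7, 10, 9, 4] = (1 5 3 8 10 4 2)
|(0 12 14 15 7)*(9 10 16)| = 15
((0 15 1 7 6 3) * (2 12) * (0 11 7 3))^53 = (0 11 15 7 1 6 3)(2 12)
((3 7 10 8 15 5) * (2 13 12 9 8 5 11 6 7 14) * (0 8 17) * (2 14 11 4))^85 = ((0 8 15 4 2 13 12 9 17)(3 11 6 7 10 5))^85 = (0 2 17 4 9 15 12 8 13)(3 11 6 7 10 5)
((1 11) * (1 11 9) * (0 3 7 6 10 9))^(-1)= (11)(0 1 9 10 6 7 3)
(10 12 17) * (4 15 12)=[0, 1, 2, 3, 15, 5, 6, 7, 8, 9, 4, 11, 17, 13, 14, 12, 16, 10]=(4 15 12 17 10)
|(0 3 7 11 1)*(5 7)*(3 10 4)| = 8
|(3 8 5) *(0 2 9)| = |(0 2 9)(3 8 5)| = 3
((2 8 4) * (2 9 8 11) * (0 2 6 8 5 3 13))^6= (0 9 11 3 8)(2 5 6 13 4)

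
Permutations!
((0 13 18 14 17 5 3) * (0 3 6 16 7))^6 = ((0 13 18 14 17 5 6 16 7))^6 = (0 6 14)(5 18 7)(13 16 17)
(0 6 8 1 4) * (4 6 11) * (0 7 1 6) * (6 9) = (0 11 4 7 1)(6 8 9) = [11, 0, 2, 3, 7, 5, 8, 1, 9, 6, 10, 4]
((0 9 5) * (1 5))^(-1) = ((0 9 1 5))^(-1) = (0 5 1 9)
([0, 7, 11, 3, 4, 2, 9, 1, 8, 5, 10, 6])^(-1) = [0, 7, 5, 3, 4, 9, 11, 1, 8, 6, 10, 2]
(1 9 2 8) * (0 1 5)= (0 1 9 2 8 5)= [1, 9, 8, 3, 4, 0, 6, 7, 5, 2]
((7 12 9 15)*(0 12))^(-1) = (0 7 15 9 12)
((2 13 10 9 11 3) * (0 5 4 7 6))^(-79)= (0 5 4 7 6)(2 3 11 9 10 13)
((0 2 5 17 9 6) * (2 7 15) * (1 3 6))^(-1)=((0 7 15 2 5 17 9 1 3 6))^(-1)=(0 6 3 1 9 17 5 2 15 7)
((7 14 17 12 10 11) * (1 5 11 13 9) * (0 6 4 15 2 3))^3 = (0 15)(1 7 12 9 11 17 13 5 14 10)(2 6)(3 4)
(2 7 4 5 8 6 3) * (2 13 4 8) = (2 7 8 6 3 13 4 5) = [0, 1, 7, 13, 5, 2, 3, 8, 6, 9, 10, 11, 12, 4]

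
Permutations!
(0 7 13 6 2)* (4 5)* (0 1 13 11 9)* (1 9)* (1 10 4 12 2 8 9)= (0 7 11 10 4 5 12 2 1 13 6 8 9)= [7, 13, 1, 3, 5, 12, 8, 11, 9, 0, 4, 10, 2, 6]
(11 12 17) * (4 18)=(4 18)(11 12 17)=[0, 1, 2, 3, 18, 5, 6, 7, 8, 9, 10, 12, 17, 13, 14, 15, 16, 11, 4]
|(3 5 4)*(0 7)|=|(0 7)(3 5 4)|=6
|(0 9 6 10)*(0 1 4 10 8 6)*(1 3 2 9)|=14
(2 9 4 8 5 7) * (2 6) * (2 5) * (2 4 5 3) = [0, 1, 9, 2, 8, 7, 3, 6, 4, 5] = (2 9 5 7 6 3)(4 8)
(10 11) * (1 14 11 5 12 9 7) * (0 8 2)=(0 8 2)(1 14 11 10 5 12 9 7)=[8, 14, 0, 3, 4, 12, 6, 1, 2, 7, 5, 10, 9, 13, 11]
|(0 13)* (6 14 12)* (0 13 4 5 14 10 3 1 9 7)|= 11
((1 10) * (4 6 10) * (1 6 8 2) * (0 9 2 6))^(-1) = (0 10 6 8 4 1 2 9)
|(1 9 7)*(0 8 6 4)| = 12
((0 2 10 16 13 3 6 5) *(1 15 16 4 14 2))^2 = (0 15 13 6)(1 16 3 5)(2 4)(10 14)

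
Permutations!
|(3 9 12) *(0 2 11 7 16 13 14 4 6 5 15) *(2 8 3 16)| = 12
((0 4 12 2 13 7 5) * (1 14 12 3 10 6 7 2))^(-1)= (0 5 7 6 10 3 4)(1 12 14)(2 13)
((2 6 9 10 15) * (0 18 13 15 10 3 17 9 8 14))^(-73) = (0 14 8 6 2 15 13 18)(3 9 17)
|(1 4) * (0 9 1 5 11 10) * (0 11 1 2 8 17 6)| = 6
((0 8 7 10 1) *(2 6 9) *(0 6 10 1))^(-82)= (0 2 6 7)(1 8 10 9)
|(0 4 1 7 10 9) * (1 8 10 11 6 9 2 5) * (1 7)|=|(0 4 8 10 2 5 7 11 6 9)|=10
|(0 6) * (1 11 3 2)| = 4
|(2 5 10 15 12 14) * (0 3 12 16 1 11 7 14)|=9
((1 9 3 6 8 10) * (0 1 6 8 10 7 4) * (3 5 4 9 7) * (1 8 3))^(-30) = ((0 8 1 7 9 5 4)(6 10))^(-30) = (10)(0 5 7 8 4 9 1)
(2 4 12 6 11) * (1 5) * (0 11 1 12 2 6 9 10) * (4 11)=(0 4 2 11 6 1 5 12 9 10)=[4, 5, 11, 3, 2, 12, 1, 7, 8, 10, 0, 6, 9]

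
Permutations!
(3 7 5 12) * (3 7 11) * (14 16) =(3 11)(5 12 7)(14 16) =[0, 1, 2, 11, 4, 12, 6, 5, 8, 9, 10, 3, 7, 13, 16, 15, 14]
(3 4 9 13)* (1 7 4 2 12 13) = (1 7 4 9)(2 12 13 3) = [0, 7, 12, 2, 9, 5, 6, 4, 8, 1, 10, 11, 13, 3]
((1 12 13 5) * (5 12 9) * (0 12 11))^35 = (0 11 13 12)(1 5 9)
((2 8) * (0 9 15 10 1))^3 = (0 10 9 1 15)(2 8)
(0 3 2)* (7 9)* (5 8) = (0 3 2)(5 8)(7 9) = [3, 1, 0, 2, 4, 8, 6, 9, 5, 7]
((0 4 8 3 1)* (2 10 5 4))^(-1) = (0 1 3 8 4 5 10 2)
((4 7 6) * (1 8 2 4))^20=((1 8 2 4 7 6))^20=(1 2 7)(4 6 8)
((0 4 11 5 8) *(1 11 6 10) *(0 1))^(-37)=((0 4 6 10)(1 11 5 8))^(-37)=(0 10 6 4)(1 8 5 11)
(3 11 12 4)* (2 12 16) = [0, 1, 12, 11, 3, 5, 6, 7, 8, 9, 10, 16, 4, 13, 14, 15, 2] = (2 12 4 3 11 16)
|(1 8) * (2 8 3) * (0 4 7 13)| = |(0 4 7 13)(1 3 2 8)| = 4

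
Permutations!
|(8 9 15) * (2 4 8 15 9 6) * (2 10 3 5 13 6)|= 15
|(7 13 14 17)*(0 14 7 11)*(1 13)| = 12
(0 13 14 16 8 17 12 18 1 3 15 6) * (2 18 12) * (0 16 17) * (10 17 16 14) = (0 13 10 17 2 18 1 3 15 6 14 16 8) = [13, 3, 18, 15, 4, 5, 14, 7, 0, 9, 17, 11, 12, 10, 16, 6, 8, 2, 1]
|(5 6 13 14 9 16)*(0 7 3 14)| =|(0 7 3 14 9 16 5 6 13)| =9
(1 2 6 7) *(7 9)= (1 2 6 9 7)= [0, 2, 6, 3, 4, 5, 9, 1, 8, 7]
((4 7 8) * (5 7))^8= (8)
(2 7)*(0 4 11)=[4, 1, 7, 3, 11, 5, 6, 2, 8, 9, 10, 0]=(0 4 11)(2 7)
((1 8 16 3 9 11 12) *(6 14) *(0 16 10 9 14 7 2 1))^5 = (0 7 9 3 1 12 6 10 16 2 11 14 8)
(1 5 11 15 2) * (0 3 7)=(0 3 7)(1 5 11 15 2)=[3, 5, 1, 7, 4, 11, 6, 0, 8, 9, 10, 15, 12, 13, 14, 2]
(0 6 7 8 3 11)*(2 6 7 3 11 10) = (0 7 8 11)(2 6 3 10) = [7, 1, 6, 10, 4, 5, 3, 8, 11, 9, 2, 0]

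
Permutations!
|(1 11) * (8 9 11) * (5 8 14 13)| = 7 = |(1 14 13 5 8 9 11)|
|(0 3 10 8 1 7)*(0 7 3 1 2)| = |(0 1 3 10 8 2)| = 6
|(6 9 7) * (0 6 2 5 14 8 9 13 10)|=|(0 6 13 10)(2 5 14 8 9 7)|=12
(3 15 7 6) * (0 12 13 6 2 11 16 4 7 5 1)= [12, 0, 11, 15, 7, 1, 3, 2, 8, 9, 10, 16, 13, 6, 14, 5, 4]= (0 12 13 6 3 15 5 1)(2 11 16 4 7)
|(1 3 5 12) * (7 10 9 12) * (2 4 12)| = 9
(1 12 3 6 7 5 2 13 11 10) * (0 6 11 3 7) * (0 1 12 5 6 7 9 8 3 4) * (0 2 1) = [7, 5, 13, 11, 2, 1, 0, 6, 3, 8, 12, 10, 9, 4] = (0 7 6)(1 5)(2 13 4)(3 11 10 12 9 8)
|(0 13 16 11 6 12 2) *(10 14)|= |(0 13 16 11 6 12 2)(10 14)|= 14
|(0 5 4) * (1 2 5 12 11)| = |(0 12 11 1 2 5 4)| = 7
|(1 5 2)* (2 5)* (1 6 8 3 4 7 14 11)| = |(1 2 6 8 3 4 7 14 11)| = 9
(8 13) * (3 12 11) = (3 12 11)(8 13) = [0, 1, 2, 12, 4, 5, 6, 7, 13, 9, 10, 3, 11, 8]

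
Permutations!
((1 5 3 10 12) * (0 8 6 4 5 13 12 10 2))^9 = ((0 8 6 4 5 3 2)(1 13 12))^9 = (13)(0 6 5 2 8 4 3)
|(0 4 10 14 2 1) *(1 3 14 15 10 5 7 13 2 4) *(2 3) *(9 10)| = |(0 1)(3 14 4 5 7 13)(9 10 15)| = 6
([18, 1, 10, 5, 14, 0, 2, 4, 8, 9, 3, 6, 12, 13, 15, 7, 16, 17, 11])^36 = (0 2)(3 11)(5 6)(10 18)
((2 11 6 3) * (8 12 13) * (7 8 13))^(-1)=(13)(2 3 6 11)(7 12 8)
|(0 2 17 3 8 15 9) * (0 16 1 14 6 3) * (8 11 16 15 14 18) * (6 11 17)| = 30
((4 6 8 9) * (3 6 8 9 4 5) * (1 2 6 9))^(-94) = ((1 2 6)(3 9 5)(4 8))^(-94) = (1 6 2)(3 5 9)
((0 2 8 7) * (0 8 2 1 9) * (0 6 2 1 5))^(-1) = (0 5)(1 2 6 9)(7 8)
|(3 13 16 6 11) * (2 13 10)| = 7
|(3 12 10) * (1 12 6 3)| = 6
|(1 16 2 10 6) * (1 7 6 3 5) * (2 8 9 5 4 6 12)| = |(1 16 8 9 5)(2 10 3 4 6 7 12)| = 35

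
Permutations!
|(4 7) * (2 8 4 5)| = 5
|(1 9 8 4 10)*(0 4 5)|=|(0 4 10 1 9 8 5)|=7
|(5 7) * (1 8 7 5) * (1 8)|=2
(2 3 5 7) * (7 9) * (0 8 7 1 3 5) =(0 8 7 2 5 9 1 3) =[8, 3, 5, 0, 4, 9, 6, 2, 7, 1]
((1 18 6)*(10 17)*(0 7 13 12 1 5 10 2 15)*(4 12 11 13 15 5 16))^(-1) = (0 15 7)(1 12 4 16 6 18)(2 17 10 5)(11 13)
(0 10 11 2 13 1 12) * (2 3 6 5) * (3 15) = (0 10 11 15 3 6 5 2 13 1 12) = [10, 12, 13, 6, 4, 2, 5, 7, 8, 9, 11, 15, 0, 1, 14, 3]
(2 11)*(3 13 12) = (2 11)(3 13 12) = [0, 1, 11, 13, 4, 5, 6, 7, 8, 9, 10, 2, 3, 12]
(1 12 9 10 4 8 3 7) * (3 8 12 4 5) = (1 4 12 9 10 5 3 7) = [0, 4, 2, 7, 12, 3, 6, 1, 8, 10, 5, 11, 9]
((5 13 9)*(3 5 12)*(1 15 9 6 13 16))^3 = (1 12 16 9 5 15 3)(6 13) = ((1 15 9 12 3 5 16)(6 13))^3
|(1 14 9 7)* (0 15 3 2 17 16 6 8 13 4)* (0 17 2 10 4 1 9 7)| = 14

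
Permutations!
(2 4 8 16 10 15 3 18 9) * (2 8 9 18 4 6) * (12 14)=(18)(2 6)(3 4 9 8 16 10 15)(12 14)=[0, 1, 6, 4, 9, 5, 2, 7, 16, 8, 15, 11, 14, 13, 12, 3, 10, 17, 18]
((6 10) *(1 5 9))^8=((1 5 9)(6 10))^8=(10)(1 9 5)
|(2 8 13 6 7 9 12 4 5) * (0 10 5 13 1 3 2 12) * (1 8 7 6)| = 11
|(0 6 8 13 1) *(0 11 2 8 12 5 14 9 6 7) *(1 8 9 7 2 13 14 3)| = |(0 2 9 6 12 5 3 1 11 13 8 14 7)| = 13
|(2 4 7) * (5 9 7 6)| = 6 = |(2 4 6 5 9 7)|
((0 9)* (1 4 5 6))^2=(9)(1 5)(4 6)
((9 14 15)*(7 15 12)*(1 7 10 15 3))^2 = ((1 7 3)(9 14 12 10 15))^2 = (1 3 7)(9 12 15 14 10)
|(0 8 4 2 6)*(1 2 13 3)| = 8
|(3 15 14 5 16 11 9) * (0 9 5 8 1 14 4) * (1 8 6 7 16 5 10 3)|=|(0 9 1 14 6 7 16 11 10 3 15 4)|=12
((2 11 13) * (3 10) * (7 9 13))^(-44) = (2 11 7 9 13)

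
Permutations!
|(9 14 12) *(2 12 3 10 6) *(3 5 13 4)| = |(2 12 9 14 5 13 4 3 10 6)| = 10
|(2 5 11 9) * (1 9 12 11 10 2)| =6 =|(1 9)(2 5 10)(11 12)|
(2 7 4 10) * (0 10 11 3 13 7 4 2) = (0 10)(2 4 11 3 13 7) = [10, 1, 4, 13, 11, 5, 6, 2, 8, 9, 0, 3, 12, 7]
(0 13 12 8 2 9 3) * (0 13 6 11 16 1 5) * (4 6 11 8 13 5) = [11, 4, 9, 5, 6, 0, 8, 7, 2, 3, 10, 16, 13, 12, 14, 15, 1] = (0 11 16 1 4 6 8 2 9 3 5)(12 13)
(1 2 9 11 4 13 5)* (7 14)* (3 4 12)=(1 2 9 11 12 3 4 13 5)(7 14)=[0, 2, 9, 4, 13, 1, 6, 14, 8, 11, 10, 12, 3, 5, 7]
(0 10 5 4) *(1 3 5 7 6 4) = [10, 3, 2, 5, 0, 1, 4, 6, 8, 9, 7] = (0 10 7 6 4)(1 3 5)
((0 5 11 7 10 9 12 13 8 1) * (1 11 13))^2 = ((0 5 13 8 11 7 10 9 12 1))^2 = (0 13 11 10 12)(1 5 8 7 9)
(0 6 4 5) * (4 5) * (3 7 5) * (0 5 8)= (0 6 3 7 8)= [6, 1, 2, 7, 4, 5, 3, 8, 0]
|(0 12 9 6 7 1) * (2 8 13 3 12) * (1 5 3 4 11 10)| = |(0 2 8 13 4 11 10 1)(3 12 9 6 7 5)| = 24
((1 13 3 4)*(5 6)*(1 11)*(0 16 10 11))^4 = ((0 16 10 11 1 13 3 4)(5 6))^4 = (0 1)(3 10)(4 11)(13 16)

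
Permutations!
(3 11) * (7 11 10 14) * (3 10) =(7 11 10 14) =[0, 1, 2, 3, 4, 5, 6, 11, 8, 9, 14, 10, 12, 13, 7]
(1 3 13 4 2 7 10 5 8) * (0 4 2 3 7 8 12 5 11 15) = (0 4 3 13 2 8 1 7 10 11 15)(5 12) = [4, 7, 8, 13, 3, 12, 6, 10, 1, 9, 11, 15, 5, 2, 14, 0]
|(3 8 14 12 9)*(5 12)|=6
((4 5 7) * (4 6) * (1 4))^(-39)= ((1 4 5 7 6))^(-39)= (1 4 5 7 6)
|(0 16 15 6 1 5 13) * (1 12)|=8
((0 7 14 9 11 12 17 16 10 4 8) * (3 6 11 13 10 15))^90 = ((0 7 14 9 13 10 4 8)(3 6 11 12 17 16 15))^90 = (0 14 13 4)(3 15 16 17 12 11 6)(7 9 10 8)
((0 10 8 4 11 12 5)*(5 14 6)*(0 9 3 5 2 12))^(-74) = ((0 10 8 4 11)(2 12 14 6)(3 5 9))^(-74) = (0 10 8 4 11)(2 14)(3 5 9)(6 12)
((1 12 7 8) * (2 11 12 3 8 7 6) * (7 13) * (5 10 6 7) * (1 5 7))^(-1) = (1 12 11 2 6 10 5 8 3)(7 13)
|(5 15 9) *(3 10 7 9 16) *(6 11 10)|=9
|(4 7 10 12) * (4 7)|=|(7 10 12)|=3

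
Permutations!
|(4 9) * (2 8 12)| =6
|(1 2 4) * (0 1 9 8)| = |(0 1 2 4 9 8)| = 6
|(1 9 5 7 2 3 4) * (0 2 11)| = 9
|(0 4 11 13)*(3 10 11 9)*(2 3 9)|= |(0 4 2 3 10 11 13)|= 7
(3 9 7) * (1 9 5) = (1 9 7 3 5) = [0, 9, 2, 5, 4, 1, 6, 3, 8, 7]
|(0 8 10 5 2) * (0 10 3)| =|(0 8 3)(2 10 5)| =3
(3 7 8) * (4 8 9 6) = (3 7 9 6 4 8) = [0, 1, 2, 7, 8, 5, 4, 9, 3, 6]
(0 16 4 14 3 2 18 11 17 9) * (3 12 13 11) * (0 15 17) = (0 16 4 14 12 13 11)(2 18 3)(9 15 17) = [16, 1, 18, 2, 14, 5, 6, 7, 8, 15, 10, 0, 13, 11, 12, 17, 4, 9, 3]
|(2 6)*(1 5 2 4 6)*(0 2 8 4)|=|(0 2 1 5 8 4 6)|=7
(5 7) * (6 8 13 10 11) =(5 7)(6 8 13 10 11) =[0, 1, 2, 3, 4, 7, 8, 5, 13, 9, 11, 6, 12, 10]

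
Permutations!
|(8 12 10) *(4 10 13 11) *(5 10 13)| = 12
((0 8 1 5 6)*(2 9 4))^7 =(0 1 6 8 5)(2 9 4)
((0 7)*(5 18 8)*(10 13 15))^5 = (0 7)(5 8 18)(10 15 13)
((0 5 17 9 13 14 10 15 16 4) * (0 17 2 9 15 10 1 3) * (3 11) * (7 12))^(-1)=(0 3 11 1 14 13 9 2 5)(4 16 15 17)(7 12)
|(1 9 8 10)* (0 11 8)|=|(0 11 8 10 1 9)|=6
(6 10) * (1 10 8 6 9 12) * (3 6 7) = [0, 10, 2, 6, 4, 5, 8, 3, 7, 12, 9, 11, 1] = (1 10 9 12)(3 6 8 7)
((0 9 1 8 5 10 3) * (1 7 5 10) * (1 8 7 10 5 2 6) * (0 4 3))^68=((0 9 10)(1 7 2 6)(3 4)(5 8))^68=(0 10 9)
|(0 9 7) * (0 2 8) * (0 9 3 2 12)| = 7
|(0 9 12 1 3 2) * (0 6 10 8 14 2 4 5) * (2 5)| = 12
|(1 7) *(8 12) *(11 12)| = |(1 7)(8 11 12)| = 6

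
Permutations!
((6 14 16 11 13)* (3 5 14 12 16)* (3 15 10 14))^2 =((3 5)(6 12 16 11 13)(10 14 15))^2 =(6 16 13 12 11)(10 15 14)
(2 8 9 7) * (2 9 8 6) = (2 6)(7 9) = [0, 1, 6, 3, 4, 5, 2, 9, 8, 7]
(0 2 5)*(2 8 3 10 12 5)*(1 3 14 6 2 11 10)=(0 8 14 6 2 11 10 12 5)(1 3)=[8, 3, 11, 1, 4, 0, 2, 7, 14, 9, 12, 10, 5, 13, 6]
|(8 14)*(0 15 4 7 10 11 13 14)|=|(0 15 4 7 10 11 13 14 8)|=9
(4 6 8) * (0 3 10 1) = (0 3 10 1)(4 6 8) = [3, 0, 2, 10, 6, 5, 8, 7, 4, 9, 1]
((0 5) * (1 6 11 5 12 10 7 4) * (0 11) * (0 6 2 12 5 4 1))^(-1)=((0 5 11 4)(1 2 12 10 7))^(-1)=(0 4 11 5)(1 7 10 12 2)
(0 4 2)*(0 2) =(0 4) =[4, 1, 2, 3, 0]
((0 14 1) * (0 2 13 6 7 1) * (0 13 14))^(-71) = (1 2 14 13 6 7) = ((1 2 14 13 6 7))^(-71)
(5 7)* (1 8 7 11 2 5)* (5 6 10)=(1 8 7)(2 6 10 5 11)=[0, 8, 6, 3, 4, 11, 10, 1, 7, 9, 5, 2]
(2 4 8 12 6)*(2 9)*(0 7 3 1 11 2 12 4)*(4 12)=(0 7 3 1 11 2)(4 8 12 6 9)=[7, 11, 0, 1, 8, 5, 9, 3, 12, 4, 10, 2, 6]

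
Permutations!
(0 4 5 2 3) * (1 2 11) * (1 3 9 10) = (0 4 5 11 3)(1 2 9 10) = [4, 2, 9, 0, 5, 11, 6, 7, 8, 10, 1, 3]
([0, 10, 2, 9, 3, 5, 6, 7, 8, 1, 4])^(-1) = [0, 9, 2, 4, 10, 5, 6, 7, 8, 3, 1]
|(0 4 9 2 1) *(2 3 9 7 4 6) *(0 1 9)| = 10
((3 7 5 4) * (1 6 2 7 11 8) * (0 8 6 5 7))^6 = (0 11 5)(1 2 3)(4 8 6)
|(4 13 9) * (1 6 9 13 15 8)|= 6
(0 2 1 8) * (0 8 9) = (0 2 1 9) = [2, 9, 1, 3, 4, 5, 6, 7, 8, 0]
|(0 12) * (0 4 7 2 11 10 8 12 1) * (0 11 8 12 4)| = 20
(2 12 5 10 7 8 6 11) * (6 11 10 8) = [0, 1, 12, 3, 4, 8, 10, 6, 11, 9, 7, 2, 5] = (2 12 5 8 11)(6 10 7)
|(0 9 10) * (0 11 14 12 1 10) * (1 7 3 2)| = 8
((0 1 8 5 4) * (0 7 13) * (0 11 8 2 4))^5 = ((0 1 2 4 7 13 11 8 5))^5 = (0 13 1 11 2 8 4 5 7)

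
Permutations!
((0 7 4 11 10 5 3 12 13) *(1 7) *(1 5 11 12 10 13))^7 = (0 5 3 10 11 13)(1 12 4 7)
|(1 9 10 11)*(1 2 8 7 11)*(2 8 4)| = 6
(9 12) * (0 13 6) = (0 13 6)(9 12) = [13, 1, 2, 3, 4, 5, 0, 7, 8, 12, 10, 11, 9, 6]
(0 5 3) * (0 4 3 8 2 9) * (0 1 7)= (0 5 8 2 9 1 7)(3 4)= [5, 7, 9, 4, 3, 8, 6, 0, 2, 1]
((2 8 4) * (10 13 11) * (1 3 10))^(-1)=(1 11 13 10 3)(2 4 8)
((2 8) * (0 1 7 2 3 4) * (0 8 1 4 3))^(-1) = (0 8 4)(1 2 7)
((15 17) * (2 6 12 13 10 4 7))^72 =((2 6 12 13 10 4 7)(15 17))^72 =(17)(2 12 10 7 6 13 4)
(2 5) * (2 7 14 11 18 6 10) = [0, 1, 5, 3, 4, 7, 10, 14, 8, 9, 2, 18, 12, 13, 11, 15, 16, 17, 6] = (2 5 7 14 11 18 6 10)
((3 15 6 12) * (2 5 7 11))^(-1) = (2 11 7 5)(3 12 6 15)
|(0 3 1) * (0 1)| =2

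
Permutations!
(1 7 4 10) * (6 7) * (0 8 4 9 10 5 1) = (0 8 4 5 1 6 7 9 10) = [8, 6, 2, 3, 5, 1, 7, 9, 4, 10, 0]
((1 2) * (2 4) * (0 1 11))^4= (0 11 2 4 1)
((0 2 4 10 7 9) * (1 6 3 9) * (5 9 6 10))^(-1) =((0 2 4 5 9)(1 10 7)(3 6))^(-1) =(0 9 5 4 2)(1 7 10)(3 6)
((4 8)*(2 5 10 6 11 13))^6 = (13)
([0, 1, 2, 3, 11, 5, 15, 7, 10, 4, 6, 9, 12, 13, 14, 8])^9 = [0, 1, 2, 3, 4, 5, 15, 7, 10, 9, 6, 11, 12, 13, 14, 8]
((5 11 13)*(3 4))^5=(3 4)(5 13 11)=((3 4)(5 11 13))^5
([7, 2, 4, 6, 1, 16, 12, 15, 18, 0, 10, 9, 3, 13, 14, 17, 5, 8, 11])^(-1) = (0 9 11 18 8 17 15 7)(1 4 2)(3 12 6)(5 16)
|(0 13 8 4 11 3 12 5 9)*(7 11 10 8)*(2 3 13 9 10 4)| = 6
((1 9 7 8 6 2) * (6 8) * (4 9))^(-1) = ((1 4 9 7 6 2))^(-1) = (1 2 6 7 9 4)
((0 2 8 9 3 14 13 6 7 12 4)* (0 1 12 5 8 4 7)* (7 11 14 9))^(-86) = ((0 2 4 1 12 11 14 13 6)(3 9)(5 8 7))^(-86) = (0 12 6 1 13 4 14 2 11)(5 8 7)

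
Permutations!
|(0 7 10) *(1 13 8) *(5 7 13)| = |(0 13 8 1 5 7 10)| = 7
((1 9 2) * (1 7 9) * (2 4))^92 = ((2 7 9 4))^92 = (9)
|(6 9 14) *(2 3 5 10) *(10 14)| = 7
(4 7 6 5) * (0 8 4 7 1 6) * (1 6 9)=(0 8 4 6 5 7)(1 9)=[8, 9, 2, 3, 6, 7, 5, 0, 4, 1]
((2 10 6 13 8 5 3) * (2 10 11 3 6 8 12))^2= (2 3 8 6 12 11 10 5 13)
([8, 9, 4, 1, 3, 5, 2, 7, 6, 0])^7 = (0 9 1 3 4 2 6 8)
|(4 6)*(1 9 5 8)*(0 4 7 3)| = 20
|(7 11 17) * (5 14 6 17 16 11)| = |(5 14 6 17 7)(11 16)| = 10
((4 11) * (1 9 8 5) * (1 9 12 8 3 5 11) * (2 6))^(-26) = (1 4 11 8 12)(3 5 9)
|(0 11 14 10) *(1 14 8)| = 6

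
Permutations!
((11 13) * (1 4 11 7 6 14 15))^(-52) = ((1 4 11 13 7 6 14 15))^(-52) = (1 7)(4 6)(11 14)(13 15)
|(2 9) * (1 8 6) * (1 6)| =|(1 8)(2 9)| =2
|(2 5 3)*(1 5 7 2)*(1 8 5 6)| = |(1 6)(2 7)(3 8 5)| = 6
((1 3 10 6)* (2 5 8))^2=(1 10)(2 8 5)(3 6)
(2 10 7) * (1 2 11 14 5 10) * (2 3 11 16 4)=[0, 3, 1, 11, 2, 10, 6, 16, 8, 9, 7, 14, 12, 13, 5, 15, 4]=(1 3 11 14 5 10 7 16 4 2)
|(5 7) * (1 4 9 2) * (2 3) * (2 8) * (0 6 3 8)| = 30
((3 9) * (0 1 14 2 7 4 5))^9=((0 1 14 2 7 4 5)(3 9))^9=(0 14 7 5 1 2 4)(3 9)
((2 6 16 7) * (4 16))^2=(2 4 7 6 16)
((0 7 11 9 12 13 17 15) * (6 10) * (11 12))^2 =(0 12 17)(7 13 15)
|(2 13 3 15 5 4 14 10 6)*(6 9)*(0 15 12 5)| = 10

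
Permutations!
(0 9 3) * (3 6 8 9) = [3, 1, 2, 0, 4, 5, 8, 7, 9, 6] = (0 3)(6 8 9)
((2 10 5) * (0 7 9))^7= ((0 7 9)(2 10 5))^7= (0 7 9)(2 10 5)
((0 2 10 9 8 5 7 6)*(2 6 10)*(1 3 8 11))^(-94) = ((0 6)(1 3 8 5 7 10 9 11))^(-94) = (1 8 7 9)(3 5 10 11)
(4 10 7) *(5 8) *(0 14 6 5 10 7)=(0 14 6 5 8 10)(4 7)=[14, 1, 2, 3, 7, 8, 5, 4, 10, 9, 0, 11, 12, 13, 6]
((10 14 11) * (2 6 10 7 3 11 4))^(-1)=((2 6 10 14 4)(3 11 7))^(-1)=(2 4 14 10 6)(3 7 11)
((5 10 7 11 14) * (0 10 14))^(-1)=(0 11 7 10)(5 14)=((0 10 7 11)(5 14))^(-1)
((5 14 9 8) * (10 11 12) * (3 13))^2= (5 9)(8 14)(10 12 11)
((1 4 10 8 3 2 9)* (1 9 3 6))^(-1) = (1 6 8 10 4)(2 3)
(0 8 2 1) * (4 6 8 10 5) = [10, 0, 1, 3, 6, 4, 8, 7, 2, 9, 5] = (0 10 5 4 6 8 2 1)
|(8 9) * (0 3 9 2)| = |(0 3 9 8 2)| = 5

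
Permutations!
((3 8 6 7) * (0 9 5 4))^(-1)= (0 4 5 9)(3 7 6 8)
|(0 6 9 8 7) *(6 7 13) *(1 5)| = |(0 7)(1 5)(6 9 8 13)| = 4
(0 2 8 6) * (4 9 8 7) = (0 2 7 4 9 8 6) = [2, 1, 7, 3, 9, 5, 0, 4, 6, 8]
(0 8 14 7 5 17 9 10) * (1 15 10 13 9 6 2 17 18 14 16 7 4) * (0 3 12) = (0 8 16 7 5 18 14 4 1 15 10 3 12)(2 17 6)(9 13) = [8, 15, 17, 12, 1, 18, 2, 5, 16, 13, 3, 11, 0, 9, 4, 10, 7, 6, 14]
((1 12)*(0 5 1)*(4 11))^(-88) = (12)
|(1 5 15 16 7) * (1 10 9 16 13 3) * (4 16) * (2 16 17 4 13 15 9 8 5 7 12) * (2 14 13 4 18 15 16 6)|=30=|(1 7 10 8 5 9 4 17 18 15 16 12 14 13 3)(2 6)|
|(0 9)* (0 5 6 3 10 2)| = |(0 9 5 6 3 10 2)| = 7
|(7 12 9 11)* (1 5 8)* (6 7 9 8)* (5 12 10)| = 12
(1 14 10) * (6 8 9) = (1 14 10)(6 8 9) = [0, 14, 2, 3, 4, 5, 8, 7, 9, 6, 1, 11, 12, 13, 10]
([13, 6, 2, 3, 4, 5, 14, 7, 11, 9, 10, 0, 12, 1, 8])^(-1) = [11, 13, 2, 3, 4, 5, 1, 7, 14, 9, 10, 8, 12, 0, 6]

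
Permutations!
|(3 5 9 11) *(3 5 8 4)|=|(3 8 4)(5 9 11)|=3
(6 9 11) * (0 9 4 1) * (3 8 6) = (0 9 11 3 8 6 4 1) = [9, 0, 2, 8, 1, 5, 4, 7, 6, 11, 10, 3]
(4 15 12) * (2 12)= (2 12 4 15)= [0, 1, 12, 3, 15, 5, 6, 7, 8, 9, 10, 11, 4, 13, 14, 2]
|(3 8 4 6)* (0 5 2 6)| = |(0 5 2 6 3 8 4)| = 7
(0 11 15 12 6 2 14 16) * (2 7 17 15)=(0 11 2 14 16)(6 7 17 15 12)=[11, 1, 14, 3, 4, 5, 7, 17, 8, 9, 10, 2, 6, 13, 16, 12, 0, 15]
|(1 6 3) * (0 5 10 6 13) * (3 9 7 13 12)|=21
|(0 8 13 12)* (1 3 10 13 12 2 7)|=6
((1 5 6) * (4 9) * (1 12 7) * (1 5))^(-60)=(12)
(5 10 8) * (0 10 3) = (0 10 8 5 3) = [10, 1, 2, 0, 4, 3, 6, 7, 5, 9, 8]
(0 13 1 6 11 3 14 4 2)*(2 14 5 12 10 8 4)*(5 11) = (0 13 1 6 5 12 10 8 4 14 2)(3 11) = [13, 6, 0, 11, 14, 12, 5, 7, 4, 9, 8, 3, 10, 1, 2]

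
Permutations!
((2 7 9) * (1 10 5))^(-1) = ((1 10 5)(2 7 9))^(-1) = (1 5 10)(2 9 7)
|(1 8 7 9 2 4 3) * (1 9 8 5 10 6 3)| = |(1 5 10 6 3 9 2 4)(7 8)| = 8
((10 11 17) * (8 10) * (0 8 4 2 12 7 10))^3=(0 8)(2 10 4 7 17 12 11)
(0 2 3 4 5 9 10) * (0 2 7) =(0 7)(2 3 4 5 9 10) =[7, 1, 3, 4, 5, 9, 6, 0, 8, 10, 2]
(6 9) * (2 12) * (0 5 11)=(0 5 11)(2 12)(6 9)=[5, 1, 12, 3, 4, 11, 9, 7, 8, 6, 10, 0, 2]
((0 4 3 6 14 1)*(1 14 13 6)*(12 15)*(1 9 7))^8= ((0 4 3 9 7 1)(6 13)(12 15))^8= (15)(0 3 7)(1 4 9)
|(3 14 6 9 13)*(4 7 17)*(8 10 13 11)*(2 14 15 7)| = |(2 14 6 9 11 8 10 13 3 15 7 17 4)| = 13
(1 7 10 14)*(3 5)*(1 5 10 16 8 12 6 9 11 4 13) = (1 7 16 8 12 6 9 11 4 13)(3 10 14 5) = [0, 7, 2, 10, 13, 3, 9, 16, 12, 11, 14, 4, 6, 1, 5, 15, 8]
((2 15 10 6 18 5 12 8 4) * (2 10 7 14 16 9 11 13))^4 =(2 16)(4 5 10 12 6 8 18)(7 11)(9 15)(13 14)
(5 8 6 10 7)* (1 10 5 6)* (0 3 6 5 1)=(0 3 6 1 10 7 5 8)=[3, 10, 2, 6, 4, 8, 1, 5, 0, 9, 7]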